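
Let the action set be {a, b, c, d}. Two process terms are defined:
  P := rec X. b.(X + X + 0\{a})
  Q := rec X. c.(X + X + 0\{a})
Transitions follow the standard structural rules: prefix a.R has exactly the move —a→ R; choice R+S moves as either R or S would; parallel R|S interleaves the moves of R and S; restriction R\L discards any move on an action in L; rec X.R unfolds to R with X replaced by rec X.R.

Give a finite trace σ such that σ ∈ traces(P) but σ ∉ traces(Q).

b

LTS(P): 2 reachable states
  u0 = rec X. b.(X + X + 0\{a}) → —b→ u1
  u1 = (rec X. b.(X + X + 0\{a})) + (rec X. b.(X + X + 0\{a})) + 0\{a} → —b→ u1
LTS(Q): 2 reachable states
  v0 = rec X. c.(X + X + 0\{a}) → —c→ v1
  v1 = (rec X. c.(X + X + 0\{a})) + (rec X. c.(X + X + 0\{a})) + 0\{a} → —c→ v1
Executing b from P (initial set {u0}):
  after b @ step 1: {u1}
  — P admits the full trace.
Executing b from Q (initial set {v0}):
  after b @ step 1: ∅  — Q cannot continue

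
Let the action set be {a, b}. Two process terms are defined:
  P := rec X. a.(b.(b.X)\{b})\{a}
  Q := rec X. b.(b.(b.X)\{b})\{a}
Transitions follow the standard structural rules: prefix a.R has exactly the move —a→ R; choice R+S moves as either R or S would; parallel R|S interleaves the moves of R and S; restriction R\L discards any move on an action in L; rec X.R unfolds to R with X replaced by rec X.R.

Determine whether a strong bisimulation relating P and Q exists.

P ≁ Q

LTS(P): 3 reachable states
  u0 = rec X. a.(b.(b.X)\{b})\{a} has moves ··a··> u1
  u1 = (b.(b.(rec X. a.(b.(b.X)\{b})\{a}))\{b})\{a} has moves ··b··> u2
  u2 = (b.(rec X. a.(b.(b.X)\{b})\{a}))\{b}\{a} has moves (no moves)
LTS(Q): 3 reachable states
  v0 = rec X. b.(b.(b.X)\{b})\{a} has moves ··b··> v1
  v1 = (b.(b.(rec X. b.(b.(b.X)\{b})\{a}))\{b})\{a} has moves ··b··> v2
  v2 = (b.(rec X. b.(b.(b.X)\{b})\{a}))\{b}\{a} has moves (no moves)
Bisimilarity quotient blocks:
  B0 = {u0}
  B1 = {u1, v1}
  B2 = {u2, v2}
  B3 = {v0}
u0 ∈ B0, v0 ∈ B3 → different blocks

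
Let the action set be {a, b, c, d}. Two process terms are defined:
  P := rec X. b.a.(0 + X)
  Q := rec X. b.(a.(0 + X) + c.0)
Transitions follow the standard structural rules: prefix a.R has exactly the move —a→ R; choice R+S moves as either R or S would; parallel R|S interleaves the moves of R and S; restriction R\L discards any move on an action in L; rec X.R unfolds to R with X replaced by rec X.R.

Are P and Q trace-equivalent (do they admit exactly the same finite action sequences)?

Reachable graph of P (3 states):
  u0 = rec X. b.a.(0 + X) has moves =b=> u1
  u1 = a.(0 + (rec X. b.a.(0 + X))) has moves =a=> u2
  u2 = 0 + (rec X. b.a.(0 + X)) has moves =b=> u1
Reachable graph of Q (4 states):
  v0 = rec X. b.(a.(0 + X) + c.0) has moves =b=> v1
  v1 = a.(0 + (rec X. b.(a.(0 + X) + c.0))) + c.0 has moves =a=> v2, =c=> v3
  v2 = 0 + (rec X. b.(a.(0 + X) + c.0)) has moves =b=> v1
  v3 = 0 has moves deadlocked
Trace ⟨bc⟩ through Q, begin at {v0}:
  after b @ step 1: {v1}
  after c @ step 2: {v3}
  ✓ Q
Trace ⟨bc⟩ through P, begin at {u0}:
  after b @ step 1: {u1}
  after c @ step 2: no successor for P

trace-distinct — witness ⟨bc⟩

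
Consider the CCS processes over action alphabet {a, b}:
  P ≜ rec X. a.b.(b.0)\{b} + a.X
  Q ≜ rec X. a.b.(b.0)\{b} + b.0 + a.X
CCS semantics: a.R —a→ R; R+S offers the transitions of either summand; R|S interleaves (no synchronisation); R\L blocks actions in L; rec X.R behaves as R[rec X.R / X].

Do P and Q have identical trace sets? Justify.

Reachable graph of P (3 states):
  m0 = rec X. a.b.(b.0)\{b} + a.X :: --a--▸ m0, --a--▸ m1
  m1 = b.(b.0)\{b} :: --b--▸ m2
  m2 = (b.0)\{b} :: ∅
Reachable graph of Q (4 states):
  n0 = rec X. a.b.(b.0)\{b} + b.0 + a.X :: --a--▸ n0, --a--▸ n1, --b--▸ n2
  n1 = b.(b.0)\{b} :: --b--▸ n3
  n2 = 0 :: ∅
  n3 = (b.0)\{b} :: ∅
Run σ = ⟨b⟩ on Q: start {n0}
  after b @ step 1: {n2}
  ✓ Q
Run σ = ⟨b⟩ on P: start {m0}
  after b @ step 1: ∅ (P stuck)

traces(P) ≠ traces(Q) — witness ⟨b⟩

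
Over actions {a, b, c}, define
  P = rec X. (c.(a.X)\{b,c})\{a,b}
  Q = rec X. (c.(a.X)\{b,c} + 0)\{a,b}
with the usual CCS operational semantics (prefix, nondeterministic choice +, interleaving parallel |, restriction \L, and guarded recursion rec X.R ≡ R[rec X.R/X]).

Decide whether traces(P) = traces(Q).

traces(P) = traces(Q)

LTS(P): 2 reachable states
  s0 = rec X. (c.(a.X)\{b,c})\{a,b} | =c=> s1
  s1 = (a.(rec X. (c.(a.X)\{b,c})\{a,b}))\{b,c}\{a,b} | deadlocked
LTS(Q): 2 reachable states
  t0 = rec X. (c.(a.X)\{b,c} + 0)\{a,b} | =c=> t1
  t1 = (a.(rec X. (c.(a.X)\{b,c} + 0)\{a,b}))\{b,c}\{a,b} | deadlocked
Coarsest stable partition (strong bisimilarity classes):
  B0 = {s0, t0}
  B1 = {s1, t1}
s0 ∈ B0, t0 ∈ B0 → same block
Bisimilar ⇒ trace-equivalent.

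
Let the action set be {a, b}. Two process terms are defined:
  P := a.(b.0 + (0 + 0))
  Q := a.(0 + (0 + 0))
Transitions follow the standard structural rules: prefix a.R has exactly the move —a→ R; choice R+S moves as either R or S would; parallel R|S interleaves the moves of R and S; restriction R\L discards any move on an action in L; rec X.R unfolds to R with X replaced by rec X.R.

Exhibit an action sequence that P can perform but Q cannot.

P's transition system — 3 states:
  p0 = a.(b.0 + (0 + 0)) | --a--▸ p1
  p1 = b.0 + (0 + 0) | --b--▸ p2
  p2 = 0 | ∅
Q's transition system — 2 states:
  q0 = a.(0 + (0 + 0)) | --a--▸ q1
  q1 = 0 + (0 + 0) | ∅
Run σ = ⟨ab⟩ on P: start {p0}
  [1] a ⇒ {p1}
  [2] b ⇒ {p2}
  P completes σ.
Run σ = ⟨ab⟩ on Q: start {q0}
  [1] a ⇒ {q1}
  [2] b ⇒ ∅  — Q cannot continue

ab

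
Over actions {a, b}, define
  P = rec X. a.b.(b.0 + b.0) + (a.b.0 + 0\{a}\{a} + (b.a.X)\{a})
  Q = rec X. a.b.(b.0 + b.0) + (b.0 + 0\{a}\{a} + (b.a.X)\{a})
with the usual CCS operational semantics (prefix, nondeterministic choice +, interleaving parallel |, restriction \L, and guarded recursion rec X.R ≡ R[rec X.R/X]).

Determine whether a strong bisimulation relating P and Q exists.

P ≁ Q

P's transition system — 6 states:
  m0 = rec X. a.b.(b.0 + b.0) + (a.b.0 + 0\{a}\{a} + (b.a.X)\{a}) | ··a··> m1, ··a··> m2, ··b··> m3
  m1 = b.(b.0 + b.0) | ··b··> m4
  m2 = b.0 | ··b··> m5
  m3 = (a.(rec X. a.b.(b.0 + b.0) + (a.b.0 + 0\{a}\{a} + (b.a.X)\{a})))\{a} | deadlocked
  m4 = b.0 + b.0 | ··b··> m5
  m5 = 0 | deadlocked
Q's transition system — 5 states:
  n0 = rec X. a.b.(b.0 + b.0) + (b.0 + 0\{a}\{a} + (b.a.X)\{a}) | ··a··> n1, ··b··> n2, ··b··> n3
  n1 = b.(b.0 + b.0) | ··b··> n4
  n2 = (a.(rec X. a.b.(b.0 + b.0) + (b.0 + 0\{a}\{a} + (b.a.X)\{a})))\{a} | deadlocked
  n3 = 0 | deadlocked
  n4 = b.0 + b.0 | ··b··> n3
Coarsest stable partition (strong bisimilarity classes):
  B0 = {m0}
  B1 = {m2, m4, n4}
  B2 = {m3, m5, n2, n3}
  B3 = {m1, n1}
  B4 = {n0}
m0 ∈ B0, n0 ∈ B4 → different blocks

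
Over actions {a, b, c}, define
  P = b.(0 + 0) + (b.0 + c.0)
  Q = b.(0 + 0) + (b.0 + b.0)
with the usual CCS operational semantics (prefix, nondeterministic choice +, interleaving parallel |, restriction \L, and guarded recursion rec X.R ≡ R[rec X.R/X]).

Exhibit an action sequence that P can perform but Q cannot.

c

Reachable graph of P (3 states):
  u0 = b.(0 + 0) + (b.0 + c.0) → ··b··> u1, ··b··> u2, ··c··> u1
  u1 = 0 → ∅
  u2 = 0 + 0 → ∅
Reachable graph of Q (3 states):
  v0 = b.(0 + 0) + (b.0 + b.0) → ··b··> v1, ··b··> v2
  v1 = 0 → ∅
  v2 = 0 + 0 → ∅
Executing c from P (initial set {u0}):
  step 1 (c): {u1}
  — P admits the full trace.
Executing c from Q (initial set {v0}):
  step 1 (c): ∅  — Q cannot continue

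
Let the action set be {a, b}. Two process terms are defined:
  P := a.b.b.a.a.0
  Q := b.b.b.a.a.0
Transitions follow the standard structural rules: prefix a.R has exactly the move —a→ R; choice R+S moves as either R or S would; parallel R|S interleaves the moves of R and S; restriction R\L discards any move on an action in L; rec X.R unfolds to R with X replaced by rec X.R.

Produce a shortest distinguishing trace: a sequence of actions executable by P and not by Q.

a

Reachable graph of P (6 states):
  p0 = a.b.b.a.a.0 → =a=> p1
  p1 = b.b.a.a.0 → =b=> p2
  p2 = b.a.a.0 → =b=> p3
  p3 = a.a.0 → =a=> p4
  p4 = a.0 → =a=> p5
  p5 = 0 → ∅
Reachable graph of Q (6 states):
  q0 = b.b.b.a.a.0 → =b=> q1
  q1 = b.b.a.a.0 → =b=> q2
  q2 = b.a.a.0 → =b=> q3
  q3 = a.a.0 → =a=> q4
  q4 = a.0 → =a=> q5
  q5 = 0 → ∅
Run σ = ⟨a⟩ on P: start {p0}
  [1] a ⇒ {p1}
  P completes σ.
Run σ = ⟨a⟩ on Q: start {q0}
  [1] a ⇒ ∅  — Q cannot continue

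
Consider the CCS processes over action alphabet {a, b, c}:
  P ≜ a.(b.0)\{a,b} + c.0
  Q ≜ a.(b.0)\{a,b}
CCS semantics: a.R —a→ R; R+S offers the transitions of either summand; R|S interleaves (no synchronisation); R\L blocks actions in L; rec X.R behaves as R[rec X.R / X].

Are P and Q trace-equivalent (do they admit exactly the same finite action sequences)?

LTS(P): 3 reachable states
  s0 = a.(b.0)\{a,b} + c.0 has moves --a--▸ s1, --c--▸ s2
  s1 = (b.0)\{a,b} has moves (no moves)
  s2 = 0 has moves (no moves)
LTS(Q): 2 reachable states
  t0 = a.(b.0)\{a,b} has moves --a--▸ t1
  t1 = (b.0)\{a,b} has moves (no moves)
Trace ⟨c⟩ through P, begin at {s0}:
  step 1 (c): {s2}
  ✓ P
Trace ⟨c⟩ through Q, begin at {t0}:
  step 1 (c): ∅ (Q stuck)

traces(P) ≠ traces(Q) — witness ⟨c⟩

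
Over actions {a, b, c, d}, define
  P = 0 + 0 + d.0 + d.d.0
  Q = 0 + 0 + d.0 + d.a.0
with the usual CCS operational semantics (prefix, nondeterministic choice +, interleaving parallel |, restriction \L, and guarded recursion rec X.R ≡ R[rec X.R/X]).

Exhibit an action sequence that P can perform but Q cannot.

LTS(P): 3 reachable states
  m0 = 0 + 0 + d.0 + d.d.0 ⊢ =d=> m1, =d=> m2
  m1 = 0 ⊢ (no moves)
  m2 = d.0 ⊢ =d=> m1
LTS(Q): 3 reachable states
  n0 = 0 + 0 + d.0 + d.a.0 ⊢ =d=> n1, =d=> n2
  n1 = 0 ⊢ (no moves)
  n2 = a.0 ⊢ =a=> n1
Executing dd from P (initial set {m0}):
  step 1 (d): {m1, m2}
  step 2 (d): {m1}
  P completes σ.
Executing dd from Q (initial set {n0}):
  step 1 (d): {n1, n2}
  step 2 (d): ∅ (Q stuck)

dd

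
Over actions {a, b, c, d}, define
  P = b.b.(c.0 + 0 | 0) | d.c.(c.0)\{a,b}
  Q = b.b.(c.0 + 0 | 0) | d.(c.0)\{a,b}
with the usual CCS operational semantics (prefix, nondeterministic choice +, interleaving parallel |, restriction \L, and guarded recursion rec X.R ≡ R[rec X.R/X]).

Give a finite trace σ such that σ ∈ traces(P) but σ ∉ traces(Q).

LTS(P): 16 reachable states
  s0 = b.b.(c.0 + 0 | 0) | d.c.(c.0)\{a,b} | =b=> s1, =d=> s2
  s1 = b.(c.0 + 0 | 0) | d.c.(c.0)\{a,b} | =b=> s3, =d=> s4
  s2 = b.b.(c.0 + 0 | 0) | c.(c.0)\{a,b} | =b=> s4, =c=> s5
  s3 = (c.0 + 0 | 0) | d.c.(c.0)\{a,b} | =c=> s6, =d=> s7
  s4 = b.(c.0 + 0 | 0) | c.(c.0)\{a,b} | =b=> s7, =c=> s8
  s5 = b.b.(c.0 + 0 | 0) | (c.0)\{a,b} | =b=> s8, =c=> s9
  s6 = 0 | d.c.(c.0)\{a,b} | =d=> s10
  s7 = (c.0 + 0 | 0) | c.(c.0)\{a,b} | =c=> s10, =c=> s11
  s8 = b.(c.0 + 0 | 0) | (c.0)\{a,b} | =b=> s11, =c=> s12
  s9 = b.b.(c.0 + 0 | 0) | 0\{a,b} | =b=> s12
  s10 = 0 | c.(c.0)\{a,b} | =c=> s13
  s11 = (c.0 + 0 | 0) | (c.0)\{a,b} | =c=> s13, =c=> s14
  s12 = b.(c.0 + 0 | 0) | 0\{a,b} | =b=> s14
  s13 = 0 | (c.0)\{a,b} | =c=> s15
  s14 = (c.0 + 0 | 0) | 0\{a,b} | =c=> s15
  s15 = 0 | 0\{a,b} | stopped
LTS(Q): 12 reachable states
  t0 = b.b.(c.0 + 0 | 0) | d.(c.0)\{a,b} | =b=> t1, =d=> t2
  t1 = b.(c.0 + 0 | 0) | d.(c.0)\{a,b} | =b=> t3, =d=> t4
  t2 = b.b.(c.0 + 0 | 0) | (c.0)\{a,b} | =b=> t4, =c=> t5
  t3 = (c.0 + 0 | 0) | d.(c.0)\{a,b} | =c=> t6, =d=> t7
  t4 = b.(c.0 + 0 | 0) | (c.0)\{a,b} | =b=> t7, =c=> t8
  t5 = b.b.(c.0 + 0 | 0) | 0\{a,b} | =b=> t8
  t6 = 0 | d.(c.0)\{a,b} | =d=> t9
  t7 = (c.0 + 0 | 0) | (c.0)\{a,b} | =c=> t10, =c=> t9
  t8 = b.(c.0 + 0 | 0) | 0\{a,b} | =b=> t10
  t9 = 0 | (c.0)\{a,b} | =c=> t11
  t10 = (c.0 + 0 | 0) | 0\{a,b} | =c=> t11
  t11 = 0 | 0\{a,b} | stopped
Trace ⟨dcc⟩ through P, begin at {s0}:
  after d @ step 1: {s2}
  after c @ step 2: {s5}
  after c @ step 3: {s9}
  — P admits the full trace.
Trace ⟨dcc⟩ through Q, begin at {t0}:
  after d @ step 1: {t2}
  after c @ step 2: {t5}
  after c @ step 3: no successor for Q

dcc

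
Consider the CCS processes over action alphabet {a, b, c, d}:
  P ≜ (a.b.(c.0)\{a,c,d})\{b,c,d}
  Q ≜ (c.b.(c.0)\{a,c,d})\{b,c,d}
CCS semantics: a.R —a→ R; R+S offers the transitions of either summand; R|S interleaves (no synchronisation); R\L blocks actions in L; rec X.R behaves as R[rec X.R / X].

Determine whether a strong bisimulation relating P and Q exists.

NO

P's transition system — 2 states:
  u0 = (a.b.(c.0)\{a,c,d})\{b,c,d} has moves =a=> u1
  u1 = (b.(c.0)\{a,c,d})\{b,c,d} has moves (no moves)
Q's transition system — 1 states:
  v0 = (c.b.(c.0)\{a,c,d})\{b,c,d} has moves (no moves)
Coarsest stable partition (strong bisimilarity classes):
  B0 = {u0}
  B1 = {u1, v0}
u0 ∈ B0, v0 ∈ B1 → different blocks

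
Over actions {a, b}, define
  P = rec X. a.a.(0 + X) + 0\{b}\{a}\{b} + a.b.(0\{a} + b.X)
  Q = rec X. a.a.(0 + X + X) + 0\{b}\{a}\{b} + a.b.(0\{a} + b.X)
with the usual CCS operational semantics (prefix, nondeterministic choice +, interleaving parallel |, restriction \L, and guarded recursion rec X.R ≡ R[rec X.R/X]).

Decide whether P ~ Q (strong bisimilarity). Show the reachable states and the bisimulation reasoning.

Reachable graph of P (5 states):
  m0 = rec X. a.a.(0 + X) + 0\{b}\{a}\{b} + a.b.(0\{a} + b.X) :: =a=> m1, =a=> m2
  m1 = a.(0 + (rec X. a.a.(0 + X) + 0\{b}\{a}\{b} + a.b.(0\{a} + b.X))) :: =a=> m3
  m2 = b.(0\{a} + b.(rec X. a.a.(0 + X) + 0\{b}\{a}\{b} + a.b.(0\{a} + b.X))) :: =b=> m4
  m3 = 0 + (rec X. a.a.(0 + X) + 0\{b}\{a}\{b} + a.b.(0\{a} + b.X)) :: =a=> m1, =a=> m2
  m4 = 0\{a} + b.(rec X. a.a.(0 + X) + 0\{b}\{a}\{b} + a.b.(0\{a} + b.X)) :: =b=> m0
Reachable graph of Q (5 states):
  n0 = rec X. a.a.(0 + X + X) + 0\{b}\{a}\{b} + a.b.(0\{a} + b.X) :: =a=> n1, =a=> n2
  n1 = a.(0 + (rec X. a.a.(0 + X + X) + 0\{b}\{a}\{b} + a.b.(0\{a} + b.X)) + (rec X. a.a.(0 + X + X) + 0\{b}\{a}\{b} + a.b.(0\{a} + b.X))) :: =a=> n3
  n2 = b.(0\{a} + b.(rec X. a.a.(0 + X + X) + 0\{b}\{a}\{b} + a.b.(0\{a} + b.X))) :: =b=> n4
  n3 = 0 + (rec X. a.a.(0 + X + X) + 0\{b}\{a}\{b} + a.b.(0\{a} + b.X)) + (rec X. a.a.(0 + X + X) + 0\{b}\{a}\{b} + a.b.(0\{a} + b.X)) :: =a=> n1, =a=> n2
  n4 = 0\{a} + b.(rec X. a.a.(0 + X + X) + 0\{b}\{a}\{b} + a.b.(0\{a} + b.X)) :: =b=> n0
Bisimilarity quotient blocks:
  B0 = {m0, m3, n0, n3}
  B1 = {m2, n2}
  B2 = {m4, n4}
  B3 = {m1, n1}
m0 ∈ B0, n0 ∈ B0 → same block

bisimilar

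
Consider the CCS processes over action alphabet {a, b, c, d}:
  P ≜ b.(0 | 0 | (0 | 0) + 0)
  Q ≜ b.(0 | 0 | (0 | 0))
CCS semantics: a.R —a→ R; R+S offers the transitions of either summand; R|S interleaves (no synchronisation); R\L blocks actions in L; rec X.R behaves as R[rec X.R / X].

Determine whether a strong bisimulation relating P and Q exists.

YES

LTS(P): 2 reachable states
  s0 = b.(0 | 0 | (0 | 0) + 0) → -b-> s1
  s1 = 0 | 0 | (0 | 0) + 0 → deadlocked
LTS(Q): 2 reachable states
  t0 = b.(0 | 0 | (0 | 0)) → -b-> t1
  t1 = 0 | 0 | (0 | 0) → deadlocked
Bisimilarity quotient blocks:
  B0 = {s0, t0}
  B1 = {s1, t1}
s0 ∈ B0, t0 ∈ B0 → same block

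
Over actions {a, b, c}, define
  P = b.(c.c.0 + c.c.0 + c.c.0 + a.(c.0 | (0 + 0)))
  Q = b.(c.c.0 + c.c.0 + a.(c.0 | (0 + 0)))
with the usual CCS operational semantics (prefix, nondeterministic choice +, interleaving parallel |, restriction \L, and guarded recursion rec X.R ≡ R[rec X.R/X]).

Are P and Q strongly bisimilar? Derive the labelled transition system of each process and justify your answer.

YES

Reachable graph of P (6 states):
  u0 = b.(c.c.0 + c.c.0 + c.c.0 + a.(c.0 | (0 + 0))) | -b-> u1
  u1 = c.c.0 + c.c.0 + c.c.0 + a.(c.0 | (0 + 0)) | -a-> u2, -c-> u3
  u2 = c.0 | (0 + 0) | -c-> u4
  u3 = c.0 | -c-> u5
  u4 = 0 | (0 + 0) | (no moves)
  u5 = 0 | (no moves)
Reachable graph of Q (6 states):
  v0 = b.(c.c.0 + c.c.0 + a.(c.0 | (0 + 0))) | -b-> v1
  v1 = c.c.0 + c.c.0 + a.(c.0 | (0 + 0)) | -a-> v2, -c-> v3
  v2 = c.0 | (0 + 0) | -c-> v4
  v3 = c.0 | -c-> v5
  v4 = 0 | (0 + 0) | (no moves)
  v5 = 0 | (no moves)
Coarsest stable partition (strong bisimilarity classes):
  B0 = {u0, v0}
  B1 = {u1, v1}
  B2 = {u2, u3, v2, v3}
  B3 = {u4, u5, v4, v5}
u0 ∈ B0, v0 ∈ B0 → same block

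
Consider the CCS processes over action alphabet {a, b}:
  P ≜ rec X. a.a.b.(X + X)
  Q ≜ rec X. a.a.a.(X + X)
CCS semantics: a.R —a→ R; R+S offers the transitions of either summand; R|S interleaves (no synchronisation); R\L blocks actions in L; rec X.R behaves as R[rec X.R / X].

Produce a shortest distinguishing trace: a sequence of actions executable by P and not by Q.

aab

Reachable graph of P (4 states):
  p0 = rec X. a.a.b.(X + X) ⊢ —a→ p1
  p1 = a.b.((rec X. a.a.b.(X + X)) + (rec X. a.a.b.(X + X))) ⊢ —a→ p2
  p2 = b.((rec X. a.a.b.(X + X)) + (rec X. a.a.b.(X + X))) ⊢ —b→ p3
  p3 = (rec X. a.a.b.(X + X)) + (rec X. a.a.b.(X + X)) ⊢ —a→ p1
Reachable graph of Q (4 states):
  q0 = rec X. a.a.a.(X + X) ⊢ —a→ q1
  q1 = a.a.((rec X. a.a.a.(X + X)) + (rec X. a.a.a.(X + X))) ⊢ —a→ q2
  q2 = a.((rec X. a.a.a.(X + X)) + (rec X. a.a.a.(X + X))) ⊢ —a→ q3
  q3 = (rec X. a.a.a.(X + X)) + (rec X. a.a.a.(X + X)) ⊢ —a→ q1
Executing aab from P (initial set {p0}):
  after a @ step 1: {p1}
  after a @ step 2: {p2}
  after b @ step 3: {p3}
  ✓ P
Executing aab from Q (initial set {q0}):
  after a @ step 1: {q1}
  after a @ step 2: {q2}
  after b @ step 3: ∅  — Q cannot continue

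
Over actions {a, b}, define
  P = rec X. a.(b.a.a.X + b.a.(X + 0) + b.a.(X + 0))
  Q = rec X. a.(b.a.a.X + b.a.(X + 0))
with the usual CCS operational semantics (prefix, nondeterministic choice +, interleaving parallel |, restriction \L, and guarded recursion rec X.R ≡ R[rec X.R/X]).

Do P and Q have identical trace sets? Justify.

trace-equivalent

LTS(P): 6 reachable states
  s0 = rec X. a.(b.a.a.X + b.a.(X + 0) + b.a.(X + 0)) | ··a··> s1
  s1 = b.a.a.(rec X. a.(b.a.a.X + b.a.(X + 0) + b.a.(X + 0))) + b.a.((rec X. a.(b.a.a.X + b.a.(X + 0) + b.a.(X + 0))) + 0) + b.a.((rec X. a.(b.a.a.X + b.a.(X + 0) + b.a.(X + 0))) + 0) | ··b··> s2, ··b··> s3
  s2 = a.((rec X. a.(b.a.a.X + b.a.(X + 0) + b.a.(X + 0))) + 0) | ··a··> s4
  s3 = a.a.(rec X. a.(b.a.a.X + b.a.(X + 0) + b.a.(X + 0))) | ··a··> s5
  s4 = (rec X. a.(b.a.a.X + b.a.(X + 0) + b.a.(X + 0))) + 0 | ··a··> s1
  s5 = a.(rec X. a.(b.a.a.X + b.a.(X + 0) + b.a.(X + 0))) | ··a··> s0
LTS(Q): 6 reachable states
  t0 = rec X. a.(b.a.a.X + b.a.(X + 0)) | ··a··> t1
  t1 = b.a.a.(rec X. a.(b.a.a.X + b.a.(X + 0))) + b.a.((rec X. a.(b.a.a.X + b.a.(X + 0))) + 0) | ··b··> t2, ··b··> t3
  t2 = a.((rec X. a.(b.a.a.X + b.a.(X + 0))) + 0) | ··a··> t4
  t3 = a.a.(rec X. a.(b.a.a.X + b.a.(X + 0))) | ··a··> t5
  t4 = (rec X. a.(b.a.a.X + b.a.(X + 0))) + 0 | ··a··> t1
  t5 = a.(rec X. a.(b.a.a.X + b.a.(X + 0))) | ··a··> t0
Bisimilarity quotient blocks:
  B0 = {s0, s4, t0, t4}
  B1 = {s1, t1}
  B2 = {s2, s5, t2, t5}
  B3 = {s3, t3}
s0 ∈ B0, t0 ∈ B0 → same block
Bisimilar ⇒ trace-equivalent.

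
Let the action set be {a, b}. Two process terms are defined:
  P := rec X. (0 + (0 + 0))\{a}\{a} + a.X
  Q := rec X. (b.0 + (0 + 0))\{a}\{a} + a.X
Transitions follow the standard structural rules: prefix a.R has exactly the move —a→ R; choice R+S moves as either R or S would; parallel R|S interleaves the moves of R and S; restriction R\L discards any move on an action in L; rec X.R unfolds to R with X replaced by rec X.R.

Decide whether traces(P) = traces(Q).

trace-distinct — witness ⟨b⟩

LTS(P): 1 reachable states
  s0 = rec X. (0 + (0 + 0))\{a}\{a} + a.X → —a→ s0
LTS(Q): 2 reachable states
  t0 = rec X. (b.0 + (0 + 0))\{a}\{a} + a.X → —a→ t0, —b→ t1
  t1 = 0\{a}\{a} → stopped
Trace ⟨b⟩ through Q, begin at {t0}:
  after b @ step 1: {t1}
  — Q admits the full trace.
Trace ⟨b⟩ through P, begin at {s0}:
  after b @ step 1: no successor for P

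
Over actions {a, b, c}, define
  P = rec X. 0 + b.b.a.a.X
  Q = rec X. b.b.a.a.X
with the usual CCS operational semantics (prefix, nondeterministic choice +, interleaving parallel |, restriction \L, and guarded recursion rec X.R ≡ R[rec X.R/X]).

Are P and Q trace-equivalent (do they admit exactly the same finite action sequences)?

trace-equivalent

Reachable graph of P (4 states):
  s0 = rec X. 0 + b.b.a.a.X | -b-> s1
  s1 = b.a.a.(rec X. 0 + b.b.a.a.X) | -b-> s2
  s2 = a.a.(rec X. 0 + b.b.a.a.X) | -a-> s3
  s3 = a.(rec X. 0 + b.b.a.a.X) | -a-> s0
Reachable graph of Q (4 states):
  t0 = rec X. b.b.a.a.X | -b-> t1
  t1 = b.a.a.(rec X. b.b.a.a.X) | -b-> t2
  t2 = a.a.(rec X. b.b.a.a.X) | -a-> t3
  t3 = a.(rec X. b.b.a.a.X) | -a-> t0
Coarsest stable partition (strong bisimilarity classes):
  B0 = {s0, t0}
  B1 = {s1, t1}
  B2 = {s2, t2}
  B3 = {s3, t3}
s0 ∈ B0, t0 ∈ B0 → same block
Bisimilar ⇒ trace-equivalent.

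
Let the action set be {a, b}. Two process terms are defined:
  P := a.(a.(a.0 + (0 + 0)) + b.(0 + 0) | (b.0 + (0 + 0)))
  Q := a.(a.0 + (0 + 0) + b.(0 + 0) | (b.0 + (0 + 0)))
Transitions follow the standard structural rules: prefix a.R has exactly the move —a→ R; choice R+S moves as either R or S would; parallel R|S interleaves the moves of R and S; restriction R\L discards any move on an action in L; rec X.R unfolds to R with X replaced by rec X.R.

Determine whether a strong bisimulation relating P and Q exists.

Reachable graph of P (7 states):
  m0 = a.(a.(a.0 + (0 + 0)) + b.(0 + 0) | (b.0 + (0 + 0))) ⊢ ··a··> m1
  m1 = a.(a.0 + (0 + 0)) + b.(0 + 0) | (b.0 + (0 + 0)) ⊢ ··a··> m2, ··b··> m3, ··b··> m4
  m2 = a.0 + (0 + 0) ⊢ ··a··> m5
  m3 = (0 + 0) | (b.0 + (0 + 0)) ⊢ ··b··> m6
  m4 = b.(0 + 0) | 0 ⊢ ··b··> m6
  m5 = 0 ⊢ deadlocked
  m6 = (0 + 0) | 0 ⊢ deadlocked
Reachable graph of Q (6 states):
  n0 = a.(a.0 + (0 + 0) + b.(0 + 0) | (b.0 + (0 + 0))) ⊢ ··a··> n1
  n1 = a.0 + (0 + 0) + b.(0 + 0) | (b.0 + (0 + 0)) ⊢ ··a··> n2, ··b··> n3, ··b··> n4
  n2 = 0 ⊢ deadlocked
  n3 = (0 + 0) | (b.0 + (0 + 0)) ⊢ ··b··> n5
  n4 = b.(0 + 0) | 0 ⊢ ··b··> n5
  n5 = (0 + 0) | 0 ⊢ deadlocked
Partition-refinement fixed point:
  B0 = {m0}
  B1 = {m1}
  B2 = {m2}
  B3 = {m5, m6, n2, n5}
  B4 = {m3, m4, n3, n4}
  B5 = {n0}
  B6 = {n1}
m0 ∈ B0, n0 ∈ B5 → different blocks

P ≁ Q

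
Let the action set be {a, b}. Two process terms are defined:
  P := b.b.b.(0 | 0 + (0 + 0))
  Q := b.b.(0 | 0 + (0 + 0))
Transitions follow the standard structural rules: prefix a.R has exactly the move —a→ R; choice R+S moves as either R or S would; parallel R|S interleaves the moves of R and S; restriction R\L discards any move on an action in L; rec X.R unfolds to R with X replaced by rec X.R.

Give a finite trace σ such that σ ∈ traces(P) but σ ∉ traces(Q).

bbb

P's transition system — 4 states:
  u0 = b.b.b.(0 | 0 + (0 + 0)) ⊢ =b=> u1
  u1 = b.b.(0 | 0 + (0 + 0)) ⊢ =b=> u2
  u2 = b.(0 | 0 + (0 + 0)) ⊢ =b=> u3
  u3 = 0 | 0 + (0 + 0) ⊢ deadlocked
Q's transition system — 3 states:
  v0 = b.b.(0 | 0 + (0 + 0)) ⊢ =b=> v1
  v1 = b.(0 | 0 + (0 + 0)) ⊢ =b=> v2
  v2 = 0 | 0 + (0 + 0) ⊢ deadlocked
Executing bbb from P (initial set {u0}):
  step 1 (b): {u1}
  step 2 (b): {u2}
  step 3 (b): {u3}
  P completes σ.
Executing bbb from Q (initial set {v0}):
  step 1 (b): {v1}
  step 2 (b): {v2}
  step 3 (b): ∅ (Q stuck)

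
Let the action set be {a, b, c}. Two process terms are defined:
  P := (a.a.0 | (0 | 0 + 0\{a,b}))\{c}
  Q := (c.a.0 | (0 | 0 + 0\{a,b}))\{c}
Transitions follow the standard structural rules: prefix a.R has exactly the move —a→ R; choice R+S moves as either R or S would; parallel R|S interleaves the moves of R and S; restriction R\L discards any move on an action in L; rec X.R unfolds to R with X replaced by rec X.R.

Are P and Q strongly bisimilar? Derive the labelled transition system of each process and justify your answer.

Reachable graph of P (3 states):
  m0 = (a.a.0 | (0 | 0 + 0\{a,b}))\{c} :: -a-> m1
  m1 = (a.0 | (0 | 0 + 0\{a,b}))\{c} :: -a-> m2
  m2 = (0 | (0 | 0 + 0\{a,b}))\{c} :: ∅
Reachable graph of Q (1 states):
  n0 = (c.a.0 | (0 | 0 + 0\{a,b}))\{c} :: ∅
Coarsest stable partition (strong bisimilarity classes):
  B0 = {m0}
  B1 = {m1}
  B2 = {m2, n0}
m0 ∈ B0, n0 ∈ B2 → different blocks

P ≁ Q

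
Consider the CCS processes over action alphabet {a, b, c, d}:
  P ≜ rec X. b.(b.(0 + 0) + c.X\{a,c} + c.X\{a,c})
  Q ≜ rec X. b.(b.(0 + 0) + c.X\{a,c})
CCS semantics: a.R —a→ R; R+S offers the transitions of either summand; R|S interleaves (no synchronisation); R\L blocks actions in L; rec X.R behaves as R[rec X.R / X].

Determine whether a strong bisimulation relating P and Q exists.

P ~ Q

P's transition system — 6 states:
  m0 = rec X. b.(b.(0 + 0) + c.X\{a,c} + c.X\{a,c}) → -b-> m1
  m1 = b.(0 + 0) + c.(rec X. b.(b.(0 + 0) + c.X\{a,c} + c.X\{a,c}))\{a,c} + c.(rec X. b.(b.(0 + 0) + c.X\{a,c} + c.X\{a,c}))\{a,c} → -b-> m2, -c-> m3
  m2 = 0 + 0 → ∅
  m3 = (rec X. b.(b.(0 + 0) + c.X\{a,c} + c.X\{a,c}))\{a,c} → -b-> m4
  m4 = (b.(0 + 0) + c.(rec X. b.(b.(0 + 0) + c.X\{a,c} + c.X\{a,c}))\{a,c} + c.(rec X. b.(b.(0 + 0) + c.X\{a,c} + c.X\{a,c}))\{a,c})\{a,c} → -b-> m5
  m5 = (0 + 0)\{a,c} → ∅
Q's transition system — 6 states:
  n0 = rec X. b.(b.(0 + 0) + c.X\{a,c}) → -b-> n1
  n1 = b.(0 + 0) + c.(rec X. b.(b.(0 + 0) + c.X\{a,c}))\{a,c} → -b-> n2, -c-> n3
  n2 = 0 + 0 → ∅
  n3 = (rec X. b.(b.(0 + 0) + c.X\{a,c}))\{a,c} → -b-> n4
  n4 = (b.(0 + 0) + c.(rec X. b.(b.(0 + 0) + c.X\{a,c}))\{a,c})\{a,c} → -b-> n5
  n5 = (0 + 0)\{a,c} → ∅
Bisimilarity quotient blocks:
  B0 = {m0, n0}
  B1 = {m1, n1}
  B2 = {m2, m5, n2, n5}
  B3 = {m3, n3}
  B4 = {m4, n4}
m0 ∈ B0, n0 ∈ B0 → same block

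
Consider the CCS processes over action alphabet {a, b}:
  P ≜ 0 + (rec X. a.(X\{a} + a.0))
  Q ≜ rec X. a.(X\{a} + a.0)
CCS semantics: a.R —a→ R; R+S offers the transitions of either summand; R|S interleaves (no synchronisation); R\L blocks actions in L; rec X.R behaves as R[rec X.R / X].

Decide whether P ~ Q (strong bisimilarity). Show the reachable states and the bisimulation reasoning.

LTS(P): 3 reachable states
  p0 = 0 + (rec X. a.(X\{a} + a.0)) | ··a··> p1
  p1 = (rec X. a.(X\{a} + a.0))\{a} + a.0 | ··a··> p2
  p2 = 0 | deadlocked
LTS(Q): 3 reachable states
  q0 = rec X. a.(X\{a} + a.0) | ··a··> q1
  q1 = (rec X. a.(X\{a} + a.0))\{a} + a.0 | ··a··> q2
  q2 = 0 | deadlocked
Bisimilarity quotient blocks:
  B0 = {p0, q0}
  B1 = {p1, q1}
  B2 = {p2, q2}
p0 ∈ B0, q0 ∈ B0 → same block

bisimilar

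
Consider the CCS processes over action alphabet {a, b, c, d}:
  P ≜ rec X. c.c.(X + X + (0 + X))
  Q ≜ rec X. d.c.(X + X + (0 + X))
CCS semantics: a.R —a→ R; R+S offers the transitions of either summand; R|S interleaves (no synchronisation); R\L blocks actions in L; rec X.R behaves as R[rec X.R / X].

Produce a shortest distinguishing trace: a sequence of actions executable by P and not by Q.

c

P's transition system — 3 states:
  m0 = rec X. c.c.(X + X + (0 + X)) ⊢ -c-> m1
  m1 = c.((rec X. c.c.(X + X + (0 + X))) + (rec X. c.c.(X + X + (0 + X))) + (0 + (rec X. c.c.(X + X + (0 + X))))) ⊢ -c-> m2
  m2 = (rec X. c.c.(X + X + (0 + X))) + (rec X. c.c.(X + X + (0 + X))) + (0 + (rec X. c.c.(X + X + (0 + X)))) ⊢ -c-> m1
Q's transition system — 3 states:
  n0 = rec X. d.c.(X + X + (0 + X)) ⊢ -d-> n1
  n1 = c.((rec X. d.c.(X + X + (0 + X))) + (rec X. d.c.(X + X + (0 + X))) + (0 + (rec X. d.c.(X + X + (0 + X))))) ⊢ -c-> n2
  n2 = (rec X. d.c.(X + X + (0 + X))) + (rec X. d.c.(X + X + (0 + X))) + (0 + (rec X. d.c.(X + X + (0 + X)))) ⊢ -d-> n1
Executing c from P (initial set {m0}):
  step 1 (c): {m1}
  ✓ P
Executing c from Q (initial set {n0}):
  step 1 (c): ∅  — Q cannot continue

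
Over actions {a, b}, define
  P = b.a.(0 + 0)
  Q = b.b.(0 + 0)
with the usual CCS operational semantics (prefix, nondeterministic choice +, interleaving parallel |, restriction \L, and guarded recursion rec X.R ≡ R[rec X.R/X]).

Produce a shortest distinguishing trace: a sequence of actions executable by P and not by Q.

LTS(P): 3 reachable states
  p0 = b.a.(0 + 0) | =b=> p1
  p1 = a.(0 + 0) | =a=> p2
  p2 = 0 + 0 | ∅
LTS(Q): 3 reachable states
  q0 = b.b.(0 + 0) | =b=> q1
  q1 = b.(0 + 0) | =b=> q2
  q2 = 0 + 0 | ∅
Executing ba from P (initial set {p0}):
  after b @ step 1: {p1}
  after a @ step 2: {p2}
  P completes σ.
Executing ba from Q (initial set {q0}):
  after b @ step 1: {q1}
  after a @ step 2: no successor for Q

ba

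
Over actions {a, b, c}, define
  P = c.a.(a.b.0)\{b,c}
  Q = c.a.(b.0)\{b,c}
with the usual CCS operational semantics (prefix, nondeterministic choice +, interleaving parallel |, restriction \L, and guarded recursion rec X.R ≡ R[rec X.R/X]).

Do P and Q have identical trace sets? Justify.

Reachable graph of P (4 states):
  p0 = c.a.(a.b.0)\{b,c} ⊢ ··c··> p1
  p1 = a.(a.b.0)\{b,c} ⊢ ··a··> p2
  p2 = (a.b.0)\{b,c} ⊢ ··a··> p3
  p3 = (b.0)\{b,c} ⊢ stopped
Reachable graph of Q (3 states):
  q0 = c.a.(b.0)\{b,c} ⊢ ··c··> q1
  q1 = a.(b.0)\{b,c} ⊢ ··a··> q2
  q2 = (b.0)\{b,c} ⊢ stopped
Trace ⟨caa⟩ through P, begin at {p0}:
  step 1 (c): {p1}
  step 2 (a): {p2}
  step 3 (a): {p3}
  P completes σ.
Trace ⟨caa⟩ through Q, begin at {q0}:
  step 1 (c): {q1}
  step 2 (a): {q2}
  step 3 (a): ∅  — Q cannot continue

traces(P) ≠ traces(Q) — witness ⟨caa⟩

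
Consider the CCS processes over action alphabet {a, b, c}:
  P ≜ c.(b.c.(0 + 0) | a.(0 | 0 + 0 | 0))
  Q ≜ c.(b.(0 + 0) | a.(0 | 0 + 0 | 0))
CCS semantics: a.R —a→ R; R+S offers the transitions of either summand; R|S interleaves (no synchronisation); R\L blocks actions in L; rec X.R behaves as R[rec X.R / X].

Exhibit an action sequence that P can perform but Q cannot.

Reachable graph of P (7 states):
  p0 = c.(b.c.(0 + 0) | a.(0 | 0 + 0 | 0)) → -c-> p1
  p1 = b.c.(0 + 0) | a.(0 | 0 + 0 | 0) → -a-> p2, -b-> p3
  p2 = b.c.(0 + 0) | (0 | 0 + 0 | 0) → -b-> p4
  p3 = c.(0 + 0) | a.(0 | 0 + 0 | 0) → -a-> p4, -c-> p5
  p4 = c.(0 + 0) | (0 | 0 + 0 | 0) → -c-> p6
  p5 = (0 + 0) | a.(0 | 0 + 0 | 0) → -a-> p6
  p6 = (0 + 0) | (0 | 0 + 0 | 0) → (no moves)
Reachable graph of Q (5 states):
  q0 = c.(b.(0 + 0) | a.(0 | 0 + 0 | 0)) → -c-> q1
  q1 = b.(0 + 0) | a.(0 | 0 + 0 | 0) → -a-> q2, -b-> q3
  q2 = b.(0 + 0) | (0 | 0 + 0 | 0) → -b-> q4
  q3 = (0 + 0) | a.(0 | 0 + 0 | 0) → -a-> q4
  q4 = (0 + 0) | (0 | 0 + 0 | 0) → (no moves)
Trace ⟨cbc⟩ through P, begin at {p0}:
  after c @ step 1: {p1}
  after b @ step 2: {p3}
  after c @ step 3: {p5}
  ✓ P
Trace ⟨cbc⟩ through Q, begin at {q0}:
  after c @ step 1: {q1}
  after b @ step 2: {q3}
  after c @ step 3: no successor for Q

cbc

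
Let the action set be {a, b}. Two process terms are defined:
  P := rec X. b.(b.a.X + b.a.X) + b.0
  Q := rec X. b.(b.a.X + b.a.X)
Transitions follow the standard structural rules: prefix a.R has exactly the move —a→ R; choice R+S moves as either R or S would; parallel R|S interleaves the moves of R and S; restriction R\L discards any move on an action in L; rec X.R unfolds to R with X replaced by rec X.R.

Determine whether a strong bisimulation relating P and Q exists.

NO

P's transition system — 4 states:
  s0 = rec X. b.(b.a.X + b.a.X) + b.0 ⊢ ··b··> s1, ··b··> s2
  s1 = 0 ⊢ deadlocked
  s2 = b.a.(rec X. b.(b.a.X + b.a.X) + b.0) + b.a.(rec X. b.(b.a.X + b.a.X) + b.0) ⊢ ··b··> s3
  s3 = a.(rec X. b.(b.a.X + b.a.X) + b.0) ⊢ ··a··> s0
Q's transition system — 3 states:
  t0 = rec X. b.(b.a.X + b.a.X) ⊢ ··b··> t1
  t1 = b.a.(rec X. b.(b.a.X + b.a.X)) + b.a.(rec X. b.(b.a.X + b.a.X)) ⊢ ··b··> t2
  t2 = a.(rec X. b.(b.a.X + b.a.X)) ⊢ ··a··> t0
Partition-refinement fixed point:
  B0 = {s0}
  B1 = {s1}
  B2 = {s2}
  B3 = {s3}
  B4 = {t0}
  B5 = {t1}
  B6 = {t2}
s0 ∈ B0, t0 ∈ B4 → different blocks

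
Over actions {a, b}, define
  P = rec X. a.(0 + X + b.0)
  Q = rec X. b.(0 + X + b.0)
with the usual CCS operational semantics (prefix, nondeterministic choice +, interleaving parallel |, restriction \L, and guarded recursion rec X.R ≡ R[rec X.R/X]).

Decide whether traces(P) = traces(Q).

NO — witness ⟨a⟩

P's transition system — 3 states:
  p0 = rec X. a.(0 + X + b.0) :: =a=> p1
  p1 = 0 + (rec X. a.(0 + X + b.0)) + b.0 :: =a=> p1, =b=> p2
  p2 = 0 :: deadlocked
Q's transition system — 3 states:
  q0 = rec X. b.(0 + X + b.0) :: =b=> q1
  q1 = 0 + (rec X. b.(0 + X + b.0)) + b.0 :: =b=> q1, =b=> q2
  q2 = 0 :: deadlocked
Run σ = ⟨a⟩ on P: start {p0}
  [1] a ⇒ {p1}
  — P admits the full trace.
Run σ = ⟨a⟩ on Q: start {q0}
  [1] a ⇒ no successor for Q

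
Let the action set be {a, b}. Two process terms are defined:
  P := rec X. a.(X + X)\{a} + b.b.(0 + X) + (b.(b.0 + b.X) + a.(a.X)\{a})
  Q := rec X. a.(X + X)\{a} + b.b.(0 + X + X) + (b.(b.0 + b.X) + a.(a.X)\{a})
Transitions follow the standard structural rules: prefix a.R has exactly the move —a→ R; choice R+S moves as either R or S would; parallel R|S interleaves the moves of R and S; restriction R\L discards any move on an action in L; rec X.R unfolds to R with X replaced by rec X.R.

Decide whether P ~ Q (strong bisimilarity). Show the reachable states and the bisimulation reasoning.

P ~ Q

Reachable graph of P (12 states):
  p0 = rec X. a.(X + X)\{a} + b.b.(0 + X) + (b.(b.0 + b.X) + a.(a.X)\{a}) ⊢ —a→ p1, —a→ p2, —b→ p3, —b→ p4
  p1 = ((rec X. a.(X + X)\{a} + b.b.(0 + X) + (b.(b.0 + b.X) + a.(a.X)\{a})) + (rec X. a.(X + X)\{a} + b.b.(0 + X) + (b.(b.0 + b.X) + a.(a.X)\{a})))\{a} ⊢ —b→ p5, —b→ p6
  p2 = (a.(rec X. a.(X + X)\{a} + b.b.(0 + X) + (b.(b.0 + b.X) + a.(a.X)\{a})))\{a} ⊢ ·
  p3 = b.(0 + (rec X. a.(X + X)\{a} + b.b.(0 + X) + (b.(b.0 + b.X) + a.(a.X)\{a}))) ⊢ —b→ p7
  p4 = b.0 + b.(rec X. a.(X + X)\{a} + b.b.(0 + X) + (b.(b.0 + b.X) + a.(a.X)\{a})) ⊢ —b→ p0, —b→ p8
  p5 = (b.(0 + (rec X. a.(X + X)\{a} + b.b.(0 + X) + (b.(b.0 + b.X) + a.(a.X)\{a}))))\{a} ⊢ —b→ p9
  p6 = (b.0 + b.(rec X. a.(X + X)\{a} + b.b.(0 + X) + (b.(b.0 + b.X) + a.(a.X)\{a})))\{a} ⊢ —b→ p10, —b→ p11
  p7 = 0 + (rec X. a.(X + X)\{a} + b.b.(0 + X) + (b.(b.0 + b.X) + a.(a.X)\{a})) ⊢ —a→ p1, —a→ p2, —b→ p3, —b→ p4
  p8 = 0 ⊢ ·
  p9 = (0 + (rec X. a.(X + X)\{a} + b.b.(0 + X) + (b.(b.0 + b.X) + a.(a.X)\{a})))\{a} ⊢ —b→ p5, —b→ p6
  p10 = (rec X. a.(X + X)\{a} + b.b.(0 + X) + (b.(b.0 + b.X) + a.(a.X)\{a}))\{a} ⊢ —b→ p5, —b→ p6
  p11 = 0\{a} ⊢ ·
Reachable graph of Q (12 states):
  q0 = rec X. a.(X + X)\{a} + b.b.(0 + X + X) + (b.(b.0 + b.X) + a.(a.X)\{a}) ⊢ —a→ q1, —a→ q2, —b→ q3, —b→ q4
  q1 = ((rec X. a.(X + X)\{a} + b.b.(0 + X + X) + (b.(b.0 + b.X) + a.(a.X)\{a})) + (rec X. a.(X + X)\{a} + b.b.(0 + X + X) + (b.(b.0 + b.X) + a.(a.X)\{a})))\{a} ⊢ —b→ q5, —b→ q6
  q2 = (a.(rec X. a.(X + X)\{a} + b.b.(0 + X + X) + (b.(b.0 + b.X) + a.(a.X)\{a})))\{a} ⊢ ·
  q3 = b.(0 + (rec X. a.(X + X)\{a} + b.b.(0 + X + X) + (b.(b.0 + b.X) + a.(a.X)\{a})) + (rec X. a.(X + X)\{a} + b.b.(0 + X + X) + (b.(b.0 + b.X) + a.(a.X)\{a}))) ⊢ —b→ q7
  q4 = b.0 + b.(rec X. a.(X + X)\{a} + b.b.(0 + X + X) + (b.(b.0 + b.X) + a.(a.X)\{a})) ⊢ —b→ q0, —b→ q8
  q5 = (b.(0 + (rec X. a.(X + X)\{a} + b.b.(0 + X + X) + (b.(b.0 + b.X) + a.(a.X)\{a})) + (rec X. a.(X + X)\{a} + b.b.(0 + X + X) + (b.(b.0 + b.X) + a.(a.X)\{a}))))\{a} ⊢ —b→ q9
  q6 = (b.0 + b.(rec X. a.(X + X)\{a} + b.b.(0 + X + X) + (b.(b.0 + b.X) + a.(a.X)\{a})))\{a} ⊢ —b→ q10, —b→ q11
  q7 = 0 + (rec X. a.(X + X)\{a} + b.b.(0 + X + X) + (b.(b.0 + b.X) + a.(a.X)\{a})) + (rec X. a.(X + X)\{a} + b.b.(0 + X + X) + (b.(b.0 + b.X) + a.(a.X)\{a})) ⊢ —a→ q1, —a→ q2, —b→ q3, —b→ q4
  q8 = 0 ⊢ ·
  q9 = (0 + (rec X. a.(X + X)\{a} + b.b.(0 + X + X) + (b.(b.0 + b.X) + a.(a.X)\{a})) + (rec X. a.(X + X)\{a} + b.b.(0 + X + X) + (b.(b.0 + b.X) + a.(a.X)\{a})))\{a} ⊢ —b→ q5, —b→ q6
  q10 = (rec X. a.(X + X)\{a} + b.b.(0 + X + X) + (b.(b.0 + b.X) + a.(a.X)\{a}))\{a} ⊢ —b→ q5, —b→ q6
  q11 = 0\{a} ⊢ ·
Coarsest stable partition (strong bisimilarity classes):
  B0 = {p0, p7, q0, q7}
  B1 = {p4, q4}
  B2 = {p11, p2, p8, q11, q2, q8}
  B3 = {p3, q3}
  B4 = {p1, p10, p9, q1, q10, q9}
  B5 = {p5, q5}
  B6 = {p6, q6}
p0 ∈ B0, q0 ∈ B0 → same block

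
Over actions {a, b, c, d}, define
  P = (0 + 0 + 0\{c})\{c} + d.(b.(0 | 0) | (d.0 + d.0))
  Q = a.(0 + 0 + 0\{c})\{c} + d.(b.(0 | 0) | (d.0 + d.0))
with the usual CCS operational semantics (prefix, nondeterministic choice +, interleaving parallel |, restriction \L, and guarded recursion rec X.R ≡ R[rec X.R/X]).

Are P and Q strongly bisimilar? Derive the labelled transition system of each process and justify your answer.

P ≁ Q

P's transition system — 5 states:
  s0 = (0 + 0 + 0\{c})\{c} + d.(b.(0 | 0) | (d.0 + d.0)) has moves -d-> s1
  s1 = b.(0 | 0) | (d.0 + d.0) has moves -b-> s2, -d-> s3
  s2 = 0 | 0 | (d.0 + d.0) has moves -d-> s4
  s3 = b.(0 | 0) | 0 has moves -b-> s4
  s4 = 0 | 0 | 0 has moves deadlocked
Q's transition system — 6 states:
  t0 = a.(0 + 0 + 0\{c})\{c} + d.(b.(0 | 0) | (d.0 + d.0)) has moves -a-> t1, -d-> t2
  t1 = (0 + 0 + 0\{c})\{c} has moves deadlocked
  t2 = b.(0 | 0) | (d.0 + d.0) has moves -b-> t3, -d-> t4
  t3 = 0 | 0 | (d.0 + d.0) has moves -d-> t5
  t4 = b.(0 | 0) | 0 has moves -b-> t5
  t5 = 0 | 0 | 0 has moves deadlocked
Partition-refinement fixed point:
  B0 = {s0}
  B1 = {s1, t2}
  B2 = {s3, t4}
  B3 = {s4, t1, t5}
  B4 = {s2, t3}
  B5 = {t0}
s0 ∈ B0, t0 ∈ B5 → different blocks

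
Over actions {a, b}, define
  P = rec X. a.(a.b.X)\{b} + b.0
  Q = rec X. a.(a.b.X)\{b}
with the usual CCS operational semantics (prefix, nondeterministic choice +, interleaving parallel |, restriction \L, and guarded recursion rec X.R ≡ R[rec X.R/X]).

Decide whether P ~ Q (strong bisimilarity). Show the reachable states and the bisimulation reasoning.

NO

Reachable graph of P (4 states):
  s0 = rec X. a.(a.b.X)\{b} + b.0 | --a--▸ s1, --b--▸ s2
  s1 = (a.b.(rec X. a.(a.b.X)\{b} + b.0))\{b} | --a--▸ s3
  s2 = 0 | stopped
  s3 = (b.(rec X. a.(a.b.X)\{b} + b.0))\{b} | stopped
Reachable graph of Q (3 states):
  t0 = rec X. a.(a.b.X)\{b} | --a--▸ t1
  t1 = (a.b.(rec X. a.(a.b.X)\{b}))\{b} | --a--▸ t2
  t2 = (b.(rec X. a.(a.b.X)\{b}))\{b} | stopped
Partition-refinement fixed point:
  B0 = {s0}
  B1 = {s1, t1}
  B2 = {s2, s3, t2}
  B3 = {t0}
s0 ∈ B0, t0 ∈ B3 → different blocks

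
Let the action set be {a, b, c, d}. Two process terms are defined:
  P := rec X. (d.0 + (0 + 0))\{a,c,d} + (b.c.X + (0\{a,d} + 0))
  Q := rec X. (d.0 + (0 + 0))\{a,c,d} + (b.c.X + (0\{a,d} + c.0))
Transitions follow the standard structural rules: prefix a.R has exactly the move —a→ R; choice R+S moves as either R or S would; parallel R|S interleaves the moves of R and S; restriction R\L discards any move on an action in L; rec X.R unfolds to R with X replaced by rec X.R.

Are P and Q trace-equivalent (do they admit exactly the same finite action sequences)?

Reachable graph of P (2 states):
  s0 = rec X. (d.0 + (0 + 0))\{a,c,d} + (b.c.X + (0\{a,d} + 0)) | =b=> s1
  s1 = c.(rec X. (d.0 + (0 + 0))\{a,c,d} + (b.c.X + (0\{a,d} + 0))) | =c=> s0
Reachable graph of Q (3 states):
  t0 = rec X. (d.0 + (0 + 0))\{a,c,d} + (b.c.X + (0\{a,d} + c.0)) | =b=> t1, =c=> t2
  t1 = c.(rec X. (d.0 + (0 + 0))\{a,c,d} + (b.c.X + (0\{a,d} + c.0))) | =c=> t0
  t2 = 0 | stopped
Run σ = ⟨c⟩ on Q: start {t0}
  after c @ step 1: {t2}
  — Q admits the full trace.
Run σ = ⟨c⟩ on P: start {s0}
  after c @ step 1: no successor for P

traces(P) ≠ traces(Q) — witness ⟨c⟩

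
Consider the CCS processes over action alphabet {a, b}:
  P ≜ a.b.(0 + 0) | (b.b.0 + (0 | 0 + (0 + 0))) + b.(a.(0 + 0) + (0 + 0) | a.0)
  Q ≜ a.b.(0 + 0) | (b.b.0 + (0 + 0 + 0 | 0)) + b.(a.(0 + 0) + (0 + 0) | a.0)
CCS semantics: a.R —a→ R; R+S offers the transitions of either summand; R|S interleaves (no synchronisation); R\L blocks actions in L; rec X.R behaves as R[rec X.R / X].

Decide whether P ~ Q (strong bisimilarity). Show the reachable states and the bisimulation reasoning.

Reachable graph of P (11 states):
  m0 = a.b.(0 + 0) | (b.b.0 + (0 | 0 + (0 + 0))) + b.(a.(0 + 0) + (0 + 0) | a.0) has moves ··a··> m1, ··b··> m2, ··b··> m3
  m1 = b.(0 + 0) | (b.b.0 + (0 | 0 + (0 + 0))) has moves ··b··> m4, ··b··> m5
  m2 = a.(0 + 0) + (0 + 0) | a.0 has moves ··a··> m6, ··a··> m7
  m3 = a.b.(0 + 0) | b.0 has moves ··a··> m5, ··b··> m8
  m4 = (0 + 0) | (b.b.0 + (0 | 0 + (0 + 0))) has moves ··b··> m9
  m5 = b.(0 + 0) | b.0 has moves ··b··> m10, ··b··> m9
  m6 = (0 + 0) | 0 has moves (no moves)
  m7 = 0 + 0 has moves (no moves)
  m8 = a.b.(0 + 0) | 0 has moves ··a··> m10
  m9 = (0 + 0) | b.0 has moves ··b··> m6
  m10 = b.(0 + 0) | 0 has moves ··b··> m6
Reachable graph of Q (11 states):
  n0 = a.b.(0 + 0) | (b.b.0 + (0 + 0 + 0 | 0)) + b.(a.(0 + 0) + (0 + 0) | a.0) has moves ··a··> n1, ··b··> n2, ··b··> n3
  n1 = b.(0 + 0) | (b.b.0 + (0 + 0 + 0 | 0)) has moves ··b··> n4, ··b··> n5
  n2 = a.(0 + 0) + (0 + 0) | a.0 has moves ··a··> n6, ··a··> n7
  n3 = a.b.(0 + 0) | b.0 has moves ··a··> n5, ··b··> n8
  n4 = (0 + 0) | (b.b.0 + (0 + 0 + 0 | 0)) has moves ··b··> n9
  n5 = b.(0 + 0) | b.0 has moves ··b··> n10, ··b··> n9
  n6 = (0 + 0) | 0 has moves (no moves)
  n7 = 0 + 0 has moves (no moves)
  n8 = a.b.(0 + 0) | 0 has moves ··a··> n10
  n9 = (0 + 0) | b.0 has moves ··b··> n6
  n10 = b.(0 + 0) | 0 has moves ··b··> n6
Partition-refinement fixed point:
  B0 = {m0, n0}
  B1 = {m2, n2}
  B2 = {m6, m7, n6, n7}
  B3 = {m3, n3}
  B4 = {m4, m5, n4, n5}
  B5 = {m10, m9, n10, n9}
  B6 = {m8, n8}
  B7 = {m1, n1}
m0 ∈ B0, n0 ∈ B0 → same block

P ~ Q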